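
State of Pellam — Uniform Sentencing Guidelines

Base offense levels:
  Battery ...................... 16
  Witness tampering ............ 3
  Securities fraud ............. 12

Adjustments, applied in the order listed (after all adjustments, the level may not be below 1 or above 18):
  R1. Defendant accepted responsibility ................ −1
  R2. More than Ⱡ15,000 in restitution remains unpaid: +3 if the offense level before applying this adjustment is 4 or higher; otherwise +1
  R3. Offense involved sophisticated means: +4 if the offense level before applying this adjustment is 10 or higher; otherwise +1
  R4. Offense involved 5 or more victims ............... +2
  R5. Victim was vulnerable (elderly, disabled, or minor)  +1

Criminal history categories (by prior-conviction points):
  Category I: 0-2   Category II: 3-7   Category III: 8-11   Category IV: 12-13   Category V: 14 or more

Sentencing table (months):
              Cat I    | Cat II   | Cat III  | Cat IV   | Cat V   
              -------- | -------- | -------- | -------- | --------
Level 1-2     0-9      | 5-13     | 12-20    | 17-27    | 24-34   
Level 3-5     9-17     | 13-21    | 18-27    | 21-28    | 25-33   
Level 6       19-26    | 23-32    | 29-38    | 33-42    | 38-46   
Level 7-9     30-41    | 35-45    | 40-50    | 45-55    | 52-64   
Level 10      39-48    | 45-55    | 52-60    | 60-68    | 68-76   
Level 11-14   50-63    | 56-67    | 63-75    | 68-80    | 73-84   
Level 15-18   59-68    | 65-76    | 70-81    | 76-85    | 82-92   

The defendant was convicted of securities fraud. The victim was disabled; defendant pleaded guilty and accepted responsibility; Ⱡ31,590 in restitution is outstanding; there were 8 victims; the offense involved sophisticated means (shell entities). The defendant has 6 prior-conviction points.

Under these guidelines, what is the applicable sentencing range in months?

Base offense level for securities fraud: 12.
R1 applies: 12 − 1 = 11.
R2 applies (level before this adjustment is 11 ≥ 4, so +3): 11 + 3 = 14.
R3 applies (level before this adjustment is 14 ≥ 10, so +4): 14 + 4 = 18.
R4 applies: 18 + 2 = 20.
R5 applies: 20 + 1 = 21.
Level 21 exceeds the maximum of 18; capped at 18.
Final offense level: 18.
Criminal history: 6 prior points → Category II (3-7).
Level 18 falls in the 15-18 band.
Grid: Level 15-18 × Category II = 65-76 months.

65-76 months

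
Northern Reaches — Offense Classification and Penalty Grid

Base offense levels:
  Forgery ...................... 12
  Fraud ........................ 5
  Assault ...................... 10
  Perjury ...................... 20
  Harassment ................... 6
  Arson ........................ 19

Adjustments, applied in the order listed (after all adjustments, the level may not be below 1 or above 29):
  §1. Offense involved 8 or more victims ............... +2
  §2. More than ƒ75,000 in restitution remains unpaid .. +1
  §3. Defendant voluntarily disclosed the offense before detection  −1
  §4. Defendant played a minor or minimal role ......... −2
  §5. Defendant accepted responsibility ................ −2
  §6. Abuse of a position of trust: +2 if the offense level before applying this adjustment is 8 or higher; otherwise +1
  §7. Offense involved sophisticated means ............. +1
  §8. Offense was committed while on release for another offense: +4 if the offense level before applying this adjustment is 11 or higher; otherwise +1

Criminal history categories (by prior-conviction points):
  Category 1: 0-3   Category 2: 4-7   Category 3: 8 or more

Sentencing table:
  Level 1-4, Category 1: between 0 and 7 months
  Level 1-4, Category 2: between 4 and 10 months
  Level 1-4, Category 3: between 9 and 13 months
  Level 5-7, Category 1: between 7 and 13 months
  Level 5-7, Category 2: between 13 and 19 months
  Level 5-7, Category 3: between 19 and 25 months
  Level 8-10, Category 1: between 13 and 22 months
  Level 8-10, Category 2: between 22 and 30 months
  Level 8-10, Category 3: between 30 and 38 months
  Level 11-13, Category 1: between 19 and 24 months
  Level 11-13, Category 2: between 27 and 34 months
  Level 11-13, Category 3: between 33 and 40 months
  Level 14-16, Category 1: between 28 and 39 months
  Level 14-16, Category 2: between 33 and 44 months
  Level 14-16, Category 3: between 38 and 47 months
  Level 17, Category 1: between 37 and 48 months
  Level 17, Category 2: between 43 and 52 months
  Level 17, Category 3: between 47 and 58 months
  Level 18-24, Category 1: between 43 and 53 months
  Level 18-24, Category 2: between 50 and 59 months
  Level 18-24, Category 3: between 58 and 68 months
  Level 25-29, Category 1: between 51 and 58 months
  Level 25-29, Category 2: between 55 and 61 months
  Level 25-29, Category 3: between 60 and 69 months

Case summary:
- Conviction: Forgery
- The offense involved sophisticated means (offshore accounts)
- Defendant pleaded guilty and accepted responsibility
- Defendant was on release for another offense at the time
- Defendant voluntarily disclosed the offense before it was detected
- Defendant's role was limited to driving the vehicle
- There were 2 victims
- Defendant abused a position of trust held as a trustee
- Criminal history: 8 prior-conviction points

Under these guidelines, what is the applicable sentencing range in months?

Base offense level for forgery: 12.
§3 applies: 12 − 1 = 11.
§4 applies: 11 − 2 = 9.
§5 applies: 9 − 2 = 7.
§6 applies (level before this adjustment is 7 < 8, so +1): 7 + 1 = 8.
§7 applies: 8 + 1 = 9.
§8 applies (level before this adjustment is 9 < 11, so +1): 9 + 1 = 10.
Final offense level: 10.
Criminal history: 8 prior points → Category 3 (8+).
Level 10 falls in the 8-10 band.
Grid: Level 8-10 × Category 3 = 30-38 months.

30-38 months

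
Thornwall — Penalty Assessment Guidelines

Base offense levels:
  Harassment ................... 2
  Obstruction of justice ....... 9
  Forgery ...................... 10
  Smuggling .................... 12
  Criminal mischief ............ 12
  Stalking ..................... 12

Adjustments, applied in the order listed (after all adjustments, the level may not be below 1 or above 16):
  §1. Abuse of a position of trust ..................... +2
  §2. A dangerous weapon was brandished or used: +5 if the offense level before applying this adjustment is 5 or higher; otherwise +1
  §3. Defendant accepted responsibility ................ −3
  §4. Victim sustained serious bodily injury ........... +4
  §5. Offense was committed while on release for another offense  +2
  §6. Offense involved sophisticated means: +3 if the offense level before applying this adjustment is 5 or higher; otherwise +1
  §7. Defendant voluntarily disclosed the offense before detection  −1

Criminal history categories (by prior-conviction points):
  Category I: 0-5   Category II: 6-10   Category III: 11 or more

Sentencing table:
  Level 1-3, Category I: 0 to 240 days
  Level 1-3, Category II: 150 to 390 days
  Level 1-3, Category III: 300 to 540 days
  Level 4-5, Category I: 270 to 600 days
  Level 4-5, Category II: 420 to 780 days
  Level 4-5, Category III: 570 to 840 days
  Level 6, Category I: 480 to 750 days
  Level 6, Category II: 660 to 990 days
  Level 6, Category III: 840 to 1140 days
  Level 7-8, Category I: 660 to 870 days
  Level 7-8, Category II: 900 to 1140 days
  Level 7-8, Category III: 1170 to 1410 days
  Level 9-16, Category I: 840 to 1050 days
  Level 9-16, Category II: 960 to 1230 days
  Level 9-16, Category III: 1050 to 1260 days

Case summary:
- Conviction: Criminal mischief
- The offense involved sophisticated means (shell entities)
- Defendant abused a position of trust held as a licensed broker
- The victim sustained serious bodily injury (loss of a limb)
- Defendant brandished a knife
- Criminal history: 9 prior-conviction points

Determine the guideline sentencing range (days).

Base offense level for criminal mischief: 12.
§1 applies: 12 + 2 = 14.
§2 applies (level before this adjustment is 14 ≥ 5, so +5): 14 + 5 = 19.
§3 does not apply.
§4 applies: 19 + 4 = 23.
§6 applies (level before this adjustment is 23 ≥ 5, so +3): 23 + 3 = 26.
Level 26 exceeds the maximum of 16; capped at 16.
Final offense level: 16.
Criminal history: 9 prior points → Category II (6-10).
Level 16 falls in the 9-16 band.
Grid: Level 9-16 × Category II = 960-1230 days.

960-1230 days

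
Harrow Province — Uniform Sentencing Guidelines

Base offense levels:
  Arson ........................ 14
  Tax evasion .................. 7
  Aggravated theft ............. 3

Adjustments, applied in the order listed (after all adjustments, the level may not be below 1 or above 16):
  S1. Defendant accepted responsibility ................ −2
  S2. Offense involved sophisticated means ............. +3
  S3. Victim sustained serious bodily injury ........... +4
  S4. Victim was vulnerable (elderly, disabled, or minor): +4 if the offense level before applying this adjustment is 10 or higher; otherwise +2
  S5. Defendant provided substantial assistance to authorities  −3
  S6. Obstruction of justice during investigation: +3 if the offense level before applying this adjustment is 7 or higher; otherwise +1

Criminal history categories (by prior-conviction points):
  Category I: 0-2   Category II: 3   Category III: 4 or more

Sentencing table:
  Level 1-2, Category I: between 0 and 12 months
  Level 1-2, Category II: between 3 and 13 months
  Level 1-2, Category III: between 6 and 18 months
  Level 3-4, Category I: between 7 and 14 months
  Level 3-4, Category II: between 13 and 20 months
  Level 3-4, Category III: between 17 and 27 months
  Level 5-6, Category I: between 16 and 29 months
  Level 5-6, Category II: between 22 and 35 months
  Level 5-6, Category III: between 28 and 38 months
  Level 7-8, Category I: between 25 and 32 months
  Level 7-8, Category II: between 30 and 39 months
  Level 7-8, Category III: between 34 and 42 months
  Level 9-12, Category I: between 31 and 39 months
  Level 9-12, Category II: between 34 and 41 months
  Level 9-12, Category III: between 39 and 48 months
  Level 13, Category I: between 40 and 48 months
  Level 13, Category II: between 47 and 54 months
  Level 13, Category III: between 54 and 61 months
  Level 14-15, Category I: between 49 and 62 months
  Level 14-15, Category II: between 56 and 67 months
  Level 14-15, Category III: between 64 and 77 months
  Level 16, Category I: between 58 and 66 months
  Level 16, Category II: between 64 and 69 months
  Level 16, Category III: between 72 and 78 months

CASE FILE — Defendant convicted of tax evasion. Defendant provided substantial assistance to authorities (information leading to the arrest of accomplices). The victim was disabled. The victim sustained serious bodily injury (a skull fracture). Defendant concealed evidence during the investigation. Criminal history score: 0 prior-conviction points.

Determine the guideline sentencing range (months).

Base offense level for tax evasion: 7.
S3 applies: 7 + 4 = 11.
S4 applies (level before this adjustment is 11 ≥ 10, so +4): 11 + 4 = 15.
S5 applies: 15 − 3 = 12.
S6 applies (level before this adjustment is 12 ≥ 7, so +3): 12 + 3 = 15.
Final offense level: 15.
Criminal history: 0 prior points → Category I (0-2).
Level 15 falls in the 14-15 band.
Grid: Level 14-15 × Category I = 49-62 months.

49-62 months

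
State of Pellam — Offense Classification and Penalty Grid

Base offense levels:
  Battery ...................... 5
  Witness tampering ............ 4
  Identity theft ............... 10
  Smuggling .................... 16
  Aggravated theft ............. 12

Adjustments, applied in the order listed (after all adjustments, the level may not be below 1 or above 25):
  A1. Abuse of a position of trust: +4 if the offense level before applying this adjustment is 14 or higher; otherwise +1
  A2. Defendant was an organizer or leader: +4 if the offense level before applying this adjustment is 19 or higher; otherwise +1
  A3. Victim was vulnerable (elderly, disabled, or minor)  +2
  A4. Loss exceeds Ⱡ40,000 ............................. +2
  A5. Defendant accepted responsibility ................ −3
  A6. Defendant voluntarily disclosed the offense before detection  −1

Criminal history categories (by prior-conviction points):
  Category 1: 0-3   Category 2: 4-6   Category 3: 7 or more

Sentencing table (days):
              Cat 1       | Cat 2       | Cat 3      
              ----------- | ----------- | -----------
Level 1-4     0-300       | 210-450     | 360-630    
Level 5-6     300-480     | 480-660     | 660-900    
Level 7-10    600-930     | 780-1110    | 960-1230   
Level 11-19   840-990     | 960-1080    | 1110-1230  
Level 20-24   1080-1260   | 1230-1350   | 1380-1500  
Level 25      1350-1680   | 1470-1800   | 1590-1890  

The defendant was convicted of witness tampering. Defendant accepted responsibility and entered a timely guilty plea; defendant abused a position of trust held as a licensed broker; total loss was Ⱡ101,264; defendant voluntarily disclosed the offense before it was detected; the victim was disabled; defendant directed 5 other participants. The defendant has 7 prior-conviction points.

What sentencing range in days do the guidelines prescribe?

660-900 days

Base offense level for witness tampering: 4.
A1 applies (level before this adjustment is 4 < 14, so +1): 4 + 1 = 5.
A2 applies (level before this adjustment is 5 < 19, so +1): 5 + 1 = 6.
A3 applies: 6 + 2 = 8.
A4 applies: 8 + 2 = 10.
A5 applies: 10 − 3 = 7.
A6 applies: 7 − 1 = 6.
Final offense level: 6.
Criminal history: 7 prior points → Category 3 (7+).
Level 6 falls in the 5-6 band.
Grid: Level 5-6 × Category 3 = 660-900 days.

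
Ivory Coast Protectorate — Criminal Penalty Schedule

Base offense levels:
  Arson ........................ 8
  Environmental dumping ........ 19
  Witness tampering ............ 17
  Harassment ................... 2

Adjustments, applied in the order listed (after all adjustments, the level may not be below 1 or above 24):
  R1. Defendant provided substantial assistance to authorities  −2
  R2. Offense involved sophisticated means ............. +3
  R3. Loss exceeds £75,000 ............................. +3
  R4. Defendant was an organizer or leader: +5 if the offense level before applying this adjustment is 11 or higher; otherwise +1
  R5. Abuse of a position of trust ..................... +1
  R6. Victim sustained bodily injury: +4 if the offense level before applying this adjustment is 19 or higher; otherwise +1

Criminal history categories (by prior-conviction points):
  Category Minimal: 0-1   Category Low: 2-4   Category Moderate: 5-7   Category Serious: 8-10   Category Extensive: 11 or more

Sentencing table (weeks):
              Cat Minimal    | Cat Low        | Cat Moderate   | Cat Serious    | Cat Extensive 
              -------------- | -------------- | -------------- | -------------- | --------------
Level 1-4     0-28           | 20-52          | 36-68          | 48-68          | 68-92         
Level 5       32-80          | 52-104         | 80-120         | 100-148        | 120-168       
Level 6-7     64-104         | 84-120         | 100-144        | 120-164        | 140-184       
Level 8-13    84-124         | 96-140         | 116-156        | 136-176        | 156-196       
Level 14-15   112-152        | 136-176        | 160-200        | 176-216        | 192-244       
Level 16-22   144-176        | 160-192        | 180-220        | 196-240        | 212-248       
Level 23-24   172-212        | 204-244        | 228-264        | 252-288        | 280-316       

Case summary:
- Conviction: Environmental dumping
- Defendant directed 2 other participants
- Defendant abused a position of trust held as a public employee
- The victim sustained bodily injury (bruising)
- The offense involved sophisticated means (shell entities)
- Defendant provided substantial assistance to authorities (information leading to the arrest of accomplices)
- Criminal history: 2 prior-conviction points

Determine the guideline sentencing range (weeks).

204-244 weeks

Base offense level for environmental dumping: 19.
R1 applies: 19 − 2 = 17.
R2 applies: 17 + 3 = 20.
R4 applies (level before this adjustment is 20 ≥ 11, so +5): 20 + 5 = 25.
R5 applies: 25 + 1 = 26.
R6 applies (level before this adjustment is 26 ≥ 19, so +4): 26 + 4 = 30.
Level 30 exceeds the maximum of 24; capped at 24.
Final offense level: 24.
Criminal history: 2 prior points → Category Low (2-4).
Level 24 falls in the 23-24 band.
Grid: Level 23-24 × Category Low = 204-244 weeks.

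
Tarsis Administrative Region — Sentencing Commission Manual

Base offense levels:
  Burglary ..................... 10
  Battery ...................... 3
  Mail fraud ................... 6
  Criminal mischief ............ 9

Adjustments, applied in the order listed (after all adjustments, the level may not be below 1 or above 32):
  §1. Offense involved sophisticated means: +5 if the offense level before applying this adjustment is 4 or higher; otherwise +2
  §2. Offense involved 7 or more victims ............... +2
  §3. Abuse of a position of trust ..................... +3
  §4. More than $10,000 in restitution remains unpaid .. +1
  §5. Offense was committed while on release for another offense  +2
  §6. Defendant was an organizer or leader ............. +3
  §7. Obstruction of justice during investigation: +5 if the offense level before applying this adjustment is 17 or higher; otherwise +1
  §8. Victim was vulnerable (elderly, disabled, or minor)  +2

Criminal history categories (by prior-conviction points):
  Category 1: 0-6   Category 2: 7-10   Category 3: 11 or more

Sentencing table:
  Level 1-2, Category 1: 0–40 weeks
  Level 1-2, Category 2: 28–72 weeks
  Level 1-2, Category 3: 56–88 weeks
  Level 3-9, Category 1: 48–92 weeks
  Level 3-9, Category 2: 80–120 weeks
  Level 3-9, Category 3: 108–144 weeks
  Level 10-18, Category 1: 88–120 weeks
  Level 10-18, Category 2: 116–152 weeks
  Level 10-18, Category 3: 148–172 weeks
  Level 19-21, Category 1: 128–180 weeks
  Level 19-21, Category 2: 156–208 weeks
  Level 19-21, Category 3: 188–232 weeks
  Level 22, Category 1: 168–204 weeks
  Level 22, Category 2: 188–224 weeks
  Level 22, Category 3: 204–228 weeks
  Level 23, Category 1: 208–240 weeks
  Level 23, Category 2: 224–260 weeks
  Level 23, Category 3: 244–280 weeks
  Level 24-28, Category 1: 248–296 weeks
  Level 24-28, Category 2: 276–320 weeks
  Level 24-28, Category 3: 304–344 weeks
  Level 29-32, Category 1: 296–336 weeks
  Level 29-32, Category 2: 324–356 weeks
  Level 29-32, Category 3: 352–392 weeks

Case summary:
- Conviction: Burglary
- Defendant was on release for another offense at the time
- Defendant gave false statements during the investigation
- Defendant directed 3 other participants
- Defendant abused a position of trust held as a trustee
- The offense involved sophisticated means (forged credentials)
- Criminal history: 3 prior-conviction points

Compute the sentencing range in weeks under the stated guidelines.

Base offense level for burglary: 10.
§1 applies (level before this adjustment is 10 ≥ 4, so +5): 10 + 5 = 15.
§3 applies: 15 + 3 = 18.
§4 does not apply.
§5 applies: 18 + 2 = 20.
§6 applies: 20 + 3 = 23.
§7 applies (level before this adjustment is 23 ≥ 17, so +5): 23 + 5 = 28.
§8 does not apply.
Final offense level: 28.
Criminal history: 3 prior points → Category 1 (0-6).
Level 28 falls in the 24-28 band.
Grid: Level 24-28 × Category 1 = 248-296 weeks.

248-296 weeks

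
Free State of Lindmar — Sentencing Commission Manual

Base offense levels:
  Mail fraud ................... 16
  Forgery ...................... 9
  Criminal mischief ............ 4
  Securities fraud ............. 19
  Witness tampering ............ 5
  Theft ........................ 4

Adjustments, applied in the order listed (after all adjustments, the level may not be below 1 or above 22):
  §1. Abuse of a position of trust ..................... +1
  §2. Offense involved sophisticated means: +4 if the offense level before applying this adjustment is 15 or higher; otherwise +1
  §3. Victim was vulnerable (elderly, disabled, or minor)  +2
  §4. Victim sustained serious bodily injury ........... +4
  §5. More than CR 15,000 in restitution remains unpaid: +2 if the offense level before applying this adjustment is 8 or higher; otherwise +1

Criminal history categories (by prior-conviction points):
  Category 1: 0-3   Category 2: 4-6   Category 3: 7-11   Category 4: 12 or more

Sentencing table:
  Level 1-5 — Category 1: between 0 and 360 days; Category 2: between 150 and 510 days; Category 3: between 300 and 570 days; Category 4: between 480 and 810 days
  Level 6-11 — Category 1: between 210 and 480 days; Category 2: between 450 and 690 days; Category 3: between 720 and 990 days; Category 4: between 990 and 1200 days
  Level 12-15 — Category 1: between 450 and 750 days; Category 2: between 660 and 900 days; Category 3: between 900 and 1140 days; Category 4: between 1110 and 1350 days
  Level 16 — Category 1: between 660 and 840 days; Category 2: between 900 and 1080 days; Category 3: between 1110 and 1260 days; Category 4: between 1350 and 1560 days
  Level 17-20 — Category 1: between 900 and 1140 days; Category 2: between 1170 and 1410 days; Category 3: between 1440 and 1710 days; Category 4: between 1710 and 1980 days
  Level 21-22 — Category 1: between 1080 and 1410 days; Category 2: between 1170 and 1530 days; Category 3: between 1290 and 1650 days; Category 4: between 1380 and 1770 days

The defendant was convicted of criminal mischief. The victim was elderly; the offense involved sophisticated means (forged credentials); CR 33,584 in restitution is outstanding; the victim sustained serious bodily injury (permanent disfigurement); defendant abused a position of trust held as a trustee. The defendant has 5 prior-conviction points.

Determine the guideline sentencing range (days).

Base offense level for criminal mischief: 4.
§1 applies: 4 + 1 = 5.
§2 applies (level before this adjustment is 5 < 15, so +1): 5 + 1 = 6.
§3 applies: 6 + 2 = 8.
§4 applies: 8 + 4 = 12.
§5 applies (level before this adjustment is 12 ≥ 8, so +2): 12 + 2 = 14.
Final offense level: 14.
Criminal history: 5 prior points → Category 2 (4-6).
Level 14 falls in the 12-15 band.
Grid: Level 12-15 × Category 2 = 660-900 days.

660-900 days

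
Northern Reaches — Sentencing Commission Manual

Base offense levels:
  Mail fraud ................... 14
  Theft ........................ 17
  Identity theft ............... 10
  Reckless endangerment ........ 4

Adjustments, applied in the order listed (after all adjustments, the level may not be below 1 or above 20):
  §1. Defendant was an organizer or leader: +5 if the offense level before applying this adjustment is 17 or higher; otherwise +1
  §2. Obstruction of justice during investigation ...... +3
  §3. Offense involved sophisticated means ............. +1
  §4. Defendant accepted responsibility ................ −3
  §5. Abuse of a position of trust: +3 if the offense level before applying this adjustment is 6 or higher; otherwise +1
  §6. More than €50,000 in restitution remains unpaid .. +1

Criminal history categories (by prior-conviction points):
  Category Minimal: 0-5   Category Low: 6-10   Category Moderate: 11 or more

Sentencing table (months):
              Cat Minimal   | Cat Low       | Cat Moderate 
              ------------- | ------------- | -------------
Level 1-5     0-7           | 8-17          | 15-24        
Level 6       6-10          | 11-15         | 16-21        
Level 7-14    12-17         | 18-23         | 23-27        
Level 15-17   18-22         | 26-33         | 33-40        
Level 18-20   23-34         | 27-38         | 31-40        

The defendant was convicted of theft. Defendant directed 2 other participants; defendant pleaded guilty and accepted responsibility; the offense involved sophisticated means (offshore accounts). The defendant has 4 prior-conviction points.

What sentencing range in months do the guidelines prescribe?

23-34 months

Base offense level for theft: 17.
§1 applies (level before this adjustment is 17 ≥ 17, so +5): 17 + 5 = 22.
§3 applies: 22 + 1 = 23.
§4 applies: 23 − 3 = 20.
§5 does not apply.
§6 does not apply.
Final offense level: 20.
Criminal history: 4 prior points → Category Minimal (0-5).
Level 20 falls in the 18-20 band.
Grid: Level 18-20 × Category Minimal = 23-34 months.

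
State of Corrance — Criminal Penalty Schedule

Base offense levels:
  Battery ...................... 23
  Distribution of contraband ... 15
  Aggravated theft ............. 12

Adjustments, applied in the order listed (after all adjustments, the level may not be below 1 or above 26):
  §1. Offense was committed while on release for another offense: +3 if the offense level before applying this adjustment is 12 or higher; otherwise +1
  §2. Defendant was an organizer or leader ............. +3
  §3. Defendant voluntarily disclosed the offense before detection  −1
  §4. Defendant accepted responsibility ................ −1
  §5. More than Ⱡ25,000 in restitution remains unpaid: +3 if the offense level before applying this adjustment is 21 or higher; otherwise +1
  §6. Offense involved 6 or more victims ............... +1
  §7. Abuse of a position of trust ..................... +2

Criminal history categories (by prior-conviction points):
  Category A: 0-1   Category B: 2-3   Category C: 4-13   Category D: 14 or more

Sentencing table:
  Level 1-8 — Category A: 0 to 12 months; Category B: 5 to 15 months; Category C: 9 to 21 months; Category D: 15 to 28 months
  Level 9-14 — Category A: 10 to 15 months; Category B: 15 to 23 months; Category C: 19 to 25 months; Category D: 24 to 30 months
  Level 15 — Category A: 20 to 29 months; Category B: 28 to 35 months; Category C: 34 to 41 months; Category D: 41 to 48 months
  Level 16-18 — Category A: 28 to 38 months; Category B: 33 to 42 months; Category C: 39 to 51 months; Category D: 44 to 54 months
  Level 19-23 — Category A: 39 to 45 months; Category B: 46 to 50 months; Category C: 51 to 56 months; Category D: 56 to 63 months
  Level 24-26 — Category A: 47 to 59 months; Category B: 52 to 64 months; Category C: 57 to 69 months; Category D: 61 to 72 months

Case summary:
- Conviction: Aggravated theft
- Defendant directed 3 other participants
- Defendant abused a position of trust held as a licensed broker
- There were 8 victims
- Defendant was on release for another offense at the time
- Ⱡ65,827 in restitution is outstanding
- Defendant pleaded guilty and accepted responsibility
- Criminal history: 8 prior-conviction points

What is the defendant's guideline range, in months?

51-56 months

Base offense level for aggravated theft: 12.
§1 applies (level before this adjustment is 12 ≥ 12, so +3): 12 + 3 = 15.
§2 applies: 15 + 3 = 18.
§3 does not apply.
§4 applies: 18 − 1 = 17.
§5 applies (level before this adjustment is 17 < 21, so +1): 17 + 1 = 18.
§6 applies: 18 + 1 = 19.
§7 applies: 19 + 2 = 21.
Final offense level: 21.
Criminal history: 8 prior points → Category C (4-13).
Level 21 falls in the 19-23 band.
Grid: Level 19-23 × Category C = 51-56 months.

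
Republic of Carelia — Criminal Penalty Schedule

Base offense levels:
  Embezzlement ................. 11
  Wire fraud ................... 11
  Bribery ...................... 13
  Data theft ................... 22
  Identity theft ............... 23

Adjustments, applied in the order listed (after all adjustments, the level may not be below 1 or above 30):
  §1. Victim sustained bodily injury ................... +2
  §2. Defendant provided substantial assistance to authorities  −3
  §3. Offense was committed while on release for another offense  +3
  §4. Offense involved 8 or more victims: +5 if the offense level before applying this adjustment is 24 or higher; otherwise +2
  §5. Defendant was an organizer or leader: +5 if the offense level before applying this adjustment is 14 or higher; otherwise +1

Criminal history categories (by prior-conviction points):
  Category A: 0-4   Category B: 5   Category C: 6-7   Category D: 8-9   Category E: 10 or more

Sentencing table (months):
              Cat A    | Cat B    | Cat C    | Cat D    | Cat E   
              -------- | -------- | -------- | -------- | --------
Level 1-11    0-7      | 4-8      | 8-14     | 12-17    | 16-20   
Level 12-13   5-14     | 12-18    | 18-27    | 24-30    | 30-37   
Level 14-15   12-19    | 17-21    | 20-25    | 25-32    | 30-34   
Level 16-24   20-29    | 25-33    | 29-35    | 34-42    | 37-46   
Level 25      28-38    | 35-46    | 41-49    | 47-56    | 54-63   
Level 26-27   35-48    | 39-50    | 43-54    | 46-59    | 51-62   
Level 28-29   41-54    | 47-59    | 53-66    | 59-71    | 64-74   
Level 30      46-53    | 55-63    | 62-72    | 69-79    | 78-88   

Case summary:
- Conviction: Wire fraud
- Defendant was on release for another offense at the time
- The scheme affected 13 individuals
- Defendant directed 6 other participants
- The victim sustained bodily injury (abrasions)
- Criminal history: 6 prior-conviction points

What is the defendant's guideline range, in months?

Base offense level for wire fraud: 11.
§1 applies: 11 + 2 = 13.
§2 does not apply.
§3 applies: 13 + 3 = 16.
§4 applies (level before this adjustment is 16 < 24, so +2): 16 + 2 = 18.
§5 applies (level before this adjustment is 18 ≥ 14, so +5): 18 + 5 = 23.
Final offense level: 23.
Criminal history: 6 prior points → Category C (6-7).
Level 23 falls in the 16-24 band.
Grid: Level 16-24 × Category C = 29-35 months.

29-35 months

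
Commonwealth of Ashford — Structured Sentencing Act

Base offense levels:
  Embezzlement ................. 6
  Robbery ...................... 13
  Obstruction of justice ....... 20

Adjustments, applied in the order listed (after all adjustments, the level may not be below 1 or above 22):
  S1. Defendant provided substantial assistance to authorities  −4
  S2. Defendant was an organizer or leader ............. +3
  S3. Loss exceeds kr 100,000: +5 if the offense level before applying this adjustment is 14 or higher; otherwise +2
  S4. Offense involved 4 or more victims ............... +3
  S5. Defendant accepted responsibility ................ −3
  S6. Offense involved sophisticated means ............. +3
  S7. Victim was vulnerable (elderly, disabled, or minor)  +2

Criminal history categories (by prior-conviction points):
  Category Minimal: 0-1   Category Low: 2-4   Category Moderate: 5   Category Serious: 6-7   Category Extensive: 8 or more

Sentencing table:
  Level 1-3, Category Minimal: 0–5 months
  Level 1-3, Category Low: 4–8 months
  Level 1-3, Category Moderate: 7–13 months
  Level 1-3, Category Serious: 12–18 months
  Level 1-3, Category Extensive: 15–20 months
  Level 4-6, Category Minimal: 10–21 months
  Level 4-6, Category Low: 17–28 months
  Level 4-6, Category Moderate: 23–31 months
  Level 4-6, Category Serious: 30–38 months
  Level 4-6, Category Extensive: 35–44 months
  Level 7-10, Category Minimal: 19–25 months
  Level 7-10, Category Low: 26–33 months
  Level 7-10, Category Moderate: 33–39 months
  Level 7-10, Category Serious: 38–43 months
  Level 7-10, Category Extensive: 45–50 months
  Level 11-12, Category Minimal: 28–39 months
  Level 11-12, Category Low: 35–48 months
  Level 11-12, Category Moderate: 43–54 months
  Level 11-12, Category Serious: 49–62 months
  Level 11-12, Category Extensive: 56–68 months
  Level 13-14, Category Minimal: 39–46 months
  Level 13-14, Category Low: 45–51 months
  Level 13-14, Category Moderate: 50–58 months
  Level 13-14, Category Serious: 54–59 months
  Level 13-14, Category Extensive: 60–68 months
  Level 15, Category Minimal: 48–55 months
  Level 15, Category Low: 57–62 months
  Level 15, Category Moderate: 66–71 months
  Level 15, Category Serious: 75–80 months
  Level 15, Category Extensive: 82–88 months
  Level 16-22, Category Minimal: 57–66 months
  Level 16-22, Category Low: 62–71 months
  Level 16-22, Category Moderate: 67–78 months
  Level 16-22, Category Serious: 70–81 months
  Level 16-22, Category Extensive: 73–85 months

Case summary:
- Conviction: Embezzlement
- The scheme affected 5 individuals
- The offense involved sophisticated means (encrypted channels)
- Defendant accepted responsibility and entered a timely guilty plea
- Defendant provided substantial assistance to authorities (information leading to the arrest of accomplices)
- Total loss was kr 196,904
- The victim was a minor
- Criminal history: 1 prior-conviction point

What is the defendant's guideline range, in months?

19-25 months

Base offense level for embezzlement: 6.
S1 applies: 6 − 4 = 2.
S2 does not apply.
S3 applies (level before this adjustment is 2 < 14, so +2): 2 + 2 = 4.
S4 applies: 4 + 3 = 7.
S5 applies: 7 − 3 = 4.
S6 applies: 4 + 3 = 7.
S7 applies: 7 + 2 = 9.
Final offense level: 9.
Criminal history: 1 prior point → Category Minimal (0-1).
Level 9 falls in the 7-10 band.
Grid: Level 7-10 × Category Minimal = 19-25 months.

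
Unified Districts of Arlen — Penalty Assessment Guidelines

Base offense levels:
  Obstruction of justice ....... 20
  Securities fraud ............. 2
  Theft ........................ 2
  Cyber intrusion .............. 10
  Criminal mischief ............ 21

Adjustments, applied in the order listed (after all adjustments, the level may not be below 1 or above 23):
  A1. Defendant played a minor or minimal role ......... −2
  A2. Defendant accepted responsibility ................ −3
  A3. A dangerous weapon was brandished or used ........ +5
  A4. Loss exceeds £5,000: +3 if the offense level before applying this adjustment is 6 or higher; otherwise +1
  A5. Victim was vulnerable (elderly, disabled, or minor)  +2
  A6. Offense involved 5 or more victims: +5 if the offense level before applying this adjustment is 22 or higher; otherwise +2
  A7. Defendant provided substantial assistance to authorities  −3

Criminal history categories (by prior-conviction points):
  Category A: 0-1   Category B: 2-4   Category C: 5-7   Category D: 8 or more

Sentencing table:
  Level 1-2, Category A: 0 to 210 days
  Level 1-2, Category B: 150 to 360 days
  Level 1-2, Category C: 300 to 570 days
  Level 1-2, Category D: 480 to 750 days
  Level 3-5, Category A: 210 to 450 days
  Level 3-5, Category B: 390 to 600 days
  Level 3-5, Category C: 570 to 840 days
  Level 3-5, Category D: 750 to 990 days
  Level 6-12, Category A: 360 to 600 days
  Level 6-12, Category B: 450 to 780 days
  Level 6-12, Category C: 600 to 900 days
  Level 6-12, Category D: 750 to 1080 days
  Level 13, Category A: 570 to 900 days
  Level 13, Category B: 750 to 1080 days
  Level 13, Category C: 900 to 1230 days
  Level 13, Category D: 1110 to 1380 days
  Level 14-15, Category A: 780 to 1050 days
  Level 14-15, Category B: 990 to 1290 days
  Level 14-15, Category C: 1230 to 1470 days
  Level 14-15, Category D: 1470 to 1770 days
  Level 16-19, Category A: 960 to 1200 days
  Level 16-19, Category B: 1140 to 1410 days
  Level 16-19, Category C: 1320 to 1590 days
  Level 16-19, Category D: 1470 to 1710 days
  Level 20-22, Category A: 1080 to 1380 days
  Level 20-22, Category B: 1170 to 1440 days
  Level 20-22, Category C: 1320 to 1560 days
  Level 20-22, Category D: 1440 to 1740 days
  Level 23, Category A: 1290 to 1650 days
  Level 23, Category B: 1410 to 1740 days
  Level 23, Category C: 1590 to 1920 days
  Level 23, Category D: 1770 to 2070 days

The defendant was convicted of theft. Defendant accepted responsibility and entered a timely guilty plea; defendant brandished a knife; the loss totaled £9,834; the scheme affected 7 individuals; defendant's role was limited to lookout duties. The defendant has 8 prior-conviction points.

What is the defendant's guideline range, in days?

750-990 days

Base offense level for theft: 2.
A1 applies: 2 − 2 = 0.
A2 applies: 0 − 3 = -3.
A3 applies: -3 + 5 = 2.
A4 applies (level before this adjustment is 2 < 6, so +1): 2 + 1 = 3.
A5 does not apply.
A6 applies (level before this adjustment is 3 < 22, so +2): 3 + 2 = 5.
A7 does not apply.
Final offense level: 5.
Criminal history: 8 prior points → Category D (8+).
Level 5 falls in the 3-5 band.
Grid: Level 3-5 × Category D = 750-990 days.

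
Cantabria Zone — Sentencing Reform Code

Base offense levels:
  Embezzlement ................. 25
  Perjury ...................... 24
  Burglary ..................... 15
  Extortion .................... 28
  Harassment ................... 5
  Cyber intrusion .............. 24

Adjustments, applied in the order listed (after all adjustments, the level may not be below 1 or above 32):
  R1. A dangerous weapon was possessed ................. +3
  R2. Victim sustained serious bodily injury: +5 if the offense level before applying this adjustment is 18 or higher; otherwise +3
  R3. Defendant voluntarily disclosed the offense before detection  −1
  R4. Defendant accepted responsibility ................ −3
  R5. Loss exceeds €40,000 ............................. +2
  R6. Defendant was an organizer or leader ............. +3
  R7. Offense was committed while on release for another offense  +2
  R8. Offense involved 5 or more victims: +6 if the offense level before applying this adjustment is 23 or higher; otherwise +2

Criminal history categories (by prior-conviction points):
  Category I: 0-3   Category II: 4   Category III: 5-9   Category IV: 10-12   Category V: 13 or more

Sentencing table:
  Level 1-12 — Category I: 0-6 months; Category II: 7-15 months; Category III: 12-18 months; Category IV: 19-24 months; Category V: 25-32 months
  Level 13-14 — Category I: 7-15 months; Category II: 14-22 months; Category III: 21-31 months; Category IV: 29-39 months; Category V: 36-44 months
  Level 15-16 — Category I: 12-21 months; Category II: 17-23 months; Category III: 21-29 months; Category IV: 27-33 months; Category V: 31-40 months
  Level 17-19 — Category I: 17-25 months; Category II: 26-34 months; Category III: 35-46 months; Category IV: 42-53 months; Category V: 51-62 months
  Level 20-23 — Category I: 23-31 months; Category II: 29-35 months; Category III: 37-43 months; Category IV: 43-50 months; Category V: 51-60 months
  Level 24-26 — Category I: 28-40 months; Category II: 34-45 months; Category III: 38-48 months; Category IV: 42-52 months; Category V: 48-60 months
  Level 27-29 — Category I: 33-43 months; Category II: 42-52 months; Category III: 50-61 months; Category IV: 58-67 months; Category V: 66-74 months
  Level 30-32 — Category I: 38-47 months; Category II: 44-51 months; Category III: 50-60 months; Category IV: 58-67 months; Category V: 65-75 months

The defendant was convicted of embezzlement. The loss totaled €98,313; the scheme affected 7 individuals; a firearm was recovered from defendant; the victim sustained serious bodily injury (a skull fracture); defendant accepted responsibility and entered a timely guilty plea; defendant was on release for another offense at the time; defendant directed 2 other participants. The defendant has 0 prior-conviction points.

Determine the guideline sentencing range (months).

38-47 months

Base offense level for embezzlement: 25.
R1 applies: 25 + 3 = 28.
R2 applies (level before this adjustment is 28 ≥ 18, so +5): 28 + 5 = 33.
R4 applies: 33 − 3 = 30.
R5 applies: 30 + 2 = 32.
R6 applies: 32 + 3 = 35.
R7 applies: 35 + 2 = 37.
R8 applies (level before this adjustment is 37 ≥ 23, so +6): 37 + 6 = 43.
Level 43 exceeds the maximum of 32; capped at 32.
Final offense level: 32.
Criminal history: 0 prior points → Category I (0-3).
Level 32 falls in the 30-32 band.
Grid: Level 30-32 × Category I = 38-47 months.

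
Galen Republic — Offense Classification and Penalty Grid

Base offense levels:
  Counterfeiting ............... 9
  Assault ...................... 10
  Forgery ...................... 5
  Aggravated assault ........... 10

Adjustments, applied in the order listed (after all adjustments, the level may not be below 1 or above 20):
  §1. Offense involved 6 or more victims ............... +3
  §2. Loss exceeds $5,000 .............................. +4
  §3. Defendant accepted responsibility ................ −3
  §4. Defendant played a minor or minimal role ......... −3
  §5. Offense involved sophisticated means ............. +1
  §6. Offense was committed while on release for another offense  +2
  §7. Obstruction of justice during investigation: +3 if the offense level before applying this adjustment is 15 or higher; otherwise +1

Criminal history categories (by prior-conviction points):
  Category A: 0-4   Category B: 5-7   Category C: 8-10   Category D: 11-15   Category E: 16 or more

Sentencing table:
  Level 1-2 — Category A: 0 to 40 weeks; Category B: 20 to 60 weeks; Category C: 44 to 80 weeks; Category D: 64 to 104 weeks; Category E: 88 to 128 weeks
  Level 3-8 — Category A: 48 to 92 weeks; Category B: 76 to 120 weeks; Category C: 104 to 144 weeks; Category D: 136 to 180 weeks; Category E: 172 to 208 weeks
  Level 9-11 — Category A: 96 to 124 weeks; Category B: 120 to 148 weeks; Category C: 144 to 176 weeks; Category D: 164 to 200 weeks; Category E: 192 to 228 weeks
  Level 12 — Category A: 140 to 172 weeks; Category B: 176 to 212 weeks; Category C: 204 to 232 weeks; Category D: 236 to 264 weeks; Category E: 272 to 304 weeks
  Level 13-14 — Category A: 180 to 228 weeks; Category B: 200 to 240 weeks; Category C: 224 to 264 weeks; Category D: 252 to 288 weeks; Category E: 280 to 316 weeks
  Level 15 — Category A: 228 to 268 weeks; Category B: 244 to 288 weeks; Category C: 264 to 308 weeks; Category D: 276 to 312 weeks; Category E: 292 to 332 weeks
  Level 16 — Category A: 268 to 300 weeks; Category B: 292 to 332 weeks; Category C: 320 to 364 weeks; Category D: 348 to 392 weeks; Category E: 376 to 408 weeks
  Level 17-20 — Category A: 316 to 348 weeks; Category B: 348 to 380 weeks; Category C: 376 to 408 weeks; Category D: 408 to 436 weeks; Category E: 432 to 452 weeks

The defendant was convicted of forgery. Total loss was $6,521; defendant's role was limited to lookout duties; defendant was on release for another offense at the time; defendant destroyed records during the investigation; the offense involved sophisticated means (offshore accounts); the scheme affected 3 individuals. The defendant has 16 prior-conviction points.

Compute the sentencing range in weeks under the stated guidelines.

Base offense level for forgery: 5.
§2 applies: 5 + 4 = 9.
§3 does not apply.
§4 applies: 9 − 3 = 6.
§5 applies: 6 + 1 = 7.
§6 applies: 7 + 2 = 9.
§7 applies (level before this adjustment is 9 < 15, so +1): 9 + 1 = 10.
Final offense level: 10.
Criminal history: 16 prior points → Category E (16+).
Level 10 falls in the 9-11 band.
Grid: Level 9-11 × Category E = 192-228 weeks.

192-228 weeks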